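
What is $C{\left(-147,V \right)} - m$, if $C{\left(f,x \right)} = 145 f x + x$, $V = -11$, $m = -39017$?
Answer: $273471$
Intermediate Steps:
$C{\left(f,x \right)} = x + 145 f x$ ($C{\left(f,x \right)} = 145 f x + x = x + 145 f x$)
$C{\left(-147,V \right)} - m = - 11 \left(1 + 145 \left(-147\right)\right) - -39017 = - 11 \left(1 - 21315\right) + 39017 = \left(-11\right) \left(-21314\right) + 39017 = 234454 + 39017 = 273471$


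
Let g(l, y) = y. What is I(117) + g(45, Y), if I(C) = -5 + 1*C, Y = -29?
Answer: 83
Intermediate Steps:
I(C) = -5 + C
I(117) + g(45, Y) = (-5 + 117) - 29 = 112 - 29 = 83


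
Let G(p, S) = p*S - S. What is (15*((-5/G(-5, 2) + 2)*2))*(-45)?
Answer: -6525/2 ≈ -3262.5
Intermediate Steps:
G(p, S) = -S + S*p (G(p, S) = S*p - S = -S + S*p)
(15*((-5/G(-5, 2) + 2)*2))*(-45) = (15*((-5*1/(2*(-1 - 5)) + 2)*2))*(-45) = (15*((-5/(2*(-6)) + 2)*2))*(-45) = (15*((-5/(-12) + 2)*2))*(-45) = (15*((-5*(-1/12) + 2)*2))*(-45) = (15*((5/12 + 2)*2))*(-45) = (15*((29/12)*2))*(-45) = (15*(29/6))*(-45) = (145/2)*(-45) = -6525/2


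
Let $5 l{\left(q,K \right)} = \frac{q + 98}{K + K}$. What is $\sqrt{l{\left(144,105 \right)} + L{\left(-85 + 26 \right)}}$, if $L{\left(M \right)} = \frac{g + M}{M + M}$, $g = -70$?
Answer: $\frac{\sqrt{203203434}}{12390} \approx 1.1505$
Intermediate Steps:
$l{\left(q,K \right)} = \frac{98 + q}{10 K}$ ($l{\left(q,K \right)} = \frac{\left(q + 98\right) \frac{1}{K + K}}{5} = \frac{\left(98 + q\right) \frac{1}{2 K}}{5} = \frac{\frac{1}{2} \frac{1}{K} \left(98 + q\right)}{5} = \frac{98 + q}{10 K}$)
$L{\left(M \right)} = \frac{-70 + M}{2 M}$ ($L{\left(M \right)} = \frac{-70 + M}{M + M} = \frac{-70 + M}{2 M}$)
$\sqrt{l{\left(144,105 \right)} + L{\left(-85 + 26 \right)}} = \sqrt{\frac{98 + 144}{10 \cdot 105} + \frac{-70 + \left(-85 + 26\right)}{2 \left(-85 + 26\right)}} = \sqrt{\frac{1}{10} \cdot \frac{1}{105} \cdot 242 + \frac{-70 - 59}{2 \left(-59\right)}} = \sqrt{\frac{121}{525} + \frac{1}{2} \left(- \frac{1}{59}\right) \left(-129\right)} = \sqrt{\frac{121}{525} + \frac{129}{118}} = \sqrt{\frac{82003}{61950}} = \frac{\sqrt{203203434}}{12390}$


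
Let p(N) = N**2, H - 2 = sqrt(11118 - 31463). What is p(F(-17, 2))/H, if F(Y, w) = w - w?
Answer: 0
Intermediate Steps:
F(Y, w) = 0
H = 2 + I*sqrt(20345) (H = 2 + sqrt(11118 - 31463) = 2 + sqrt(-20345) = 2 + I*sqrt(20345) ≈ 2.0 + 142.64*I)
p(F(-17, 2))/H = 0**2/(2 + I*sqrt(20345)) = 0/(2 + I*sqrt(20345)) = 0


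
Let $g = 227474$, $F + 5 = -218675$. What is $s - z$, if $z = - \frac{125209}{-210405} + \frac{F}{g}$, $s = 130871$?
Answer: $\frac{18531721146758}{141602565} \approx 1.3087 \cdot 10^{5}$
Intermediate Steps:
$F = -218680$ ($F = -5 - 218675 = -218680$)
$z = - \frac{51862643}{141602565}$ ($z = - \frac{125209}{-210405} - \frac{218680}{227474} = \left(-125209\right) \left(- \frac{1}{210405}\right) - \frac{109340}{113737} = \frac{125209}{210405} - \frac{109340}{113737} = - \frac{51862643}{141602565} \approx -0.36625$)
$s - z = 130871 - - \frac{51862643}{141602565} = 130871 + \frac{51862643}{141602565} = \frac{18531721146758}{141602565}$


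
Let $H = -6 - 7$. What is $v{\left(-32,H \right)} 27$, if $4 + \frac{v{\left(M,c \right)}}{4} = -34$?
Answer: $-4104$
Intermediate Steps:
$H = -13$ ($H = -6 - 7 = -13$)
$v{\left(M,c \right)} = -152$ ($v{\left(M,c \right)} = -16 + 4 \left(-34\right) = -16 - 136 = -152$)
$v{\left(-32,H \right)} 27 = \left(-152\right) 27 = -4104$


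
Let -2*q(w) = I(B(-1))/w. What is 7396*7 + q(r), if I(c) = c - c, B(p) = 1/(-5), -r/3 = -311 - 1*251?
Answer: 51772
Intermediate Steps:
r = 1686 (r = -3*(-311 - 1*251) = -3*(-311 - 251) = -3*(-562) = 1686)
B(p) = -1/5
I(c) = 0
q(w) = 0 (q(w) = -0/w = -1/2*0 = 0)
7396*7 + q(r) = 7396*7 + 0 = 51772 + 0 = 51772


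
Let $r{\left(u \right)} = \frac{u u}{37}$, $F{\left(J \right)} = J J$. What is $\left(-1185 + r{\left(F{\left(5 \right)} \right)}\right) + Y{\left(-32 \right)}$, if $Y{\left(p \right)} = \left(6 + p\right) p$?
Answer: $- \frac{12436}{37} \approx -336.11$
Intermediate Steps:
$F{\left(J \right)} = J^{2}$
$Y{\left(p \right)} = p \left(6 + p\right)$
$r{\left(u \right)} = \frac{u^{2}}{37}$ ($r{\left(u \right)} = u^{2} \cdot \frac{1}{37} = \frac{u^{2}}{37}$)
$\left(-1185 + r{\left(F{\left(5 \right)} \right)}\right) + Y{\left(-32 \right)} = \left(-1185 + \frac{\left(5^{2}\right)^{2}}{37}\right) - 32 \left(6 - 32\right) = \left(-1185 + \frac{25^{2}}{37}\right) - -832 = \left(-1185 + \frac{1}{37} \cdot 625\right) + 832 = \left(-1185 + \frac{625}{37}\right) + 832 = - \frac{43220}{37} + 832 = - \frac{12436}{37}$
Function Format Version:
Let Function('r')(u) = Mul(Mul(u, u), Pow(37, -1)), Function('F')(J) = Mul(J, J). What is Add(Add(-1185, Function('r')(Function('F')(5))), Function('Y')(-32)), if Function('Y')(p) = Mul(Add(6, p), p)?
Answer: Rational(-12436, 37) ≈ -336.11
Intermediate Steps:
Function('F')(J) = Pow(J, 2)
Function('Y')(p) = Mul(p, Add(6, p))
Function('r')(u) = Mul(Rational(1, 37), Pow(u, 2)) (Function('r')(u) = Mul(Pow(u, 2), Rational(1, 37)) = Mul(Rational(1, 37), Pow(u, 2)))
Add(Add(-1185, Function('r')(Function('F')(5))), Function('Y')(-32)) = Add(Add(-1185, Mul(Rational(1, 37), Pow(Pow(5, 2), 2))), Mul(-32, Add(6, -32))) = Add(Add(-1185, Mul(Rational(1, 37), Pow(25, 2))), Mul(-32, -26)) = Add(Add(-1185, Mul(Rational(1, 37), 625)), 832) = Add(Add(-1185, Rational(625, 37)), 832) = Add(Rational(-43220, 37), 832) = Rational(-12436, 37)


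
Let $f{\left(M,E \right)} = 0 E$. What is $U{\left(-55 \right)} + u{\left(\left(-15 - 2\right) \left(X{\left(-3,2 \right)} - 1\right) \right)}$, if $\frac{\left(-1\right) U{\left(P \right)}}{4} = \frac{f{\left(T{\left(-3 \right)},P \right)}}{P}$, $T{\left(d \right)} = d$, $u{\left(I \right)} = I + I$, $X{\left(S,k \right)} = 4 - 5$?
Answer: $68$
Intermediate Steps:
$X{\left(S,k \right)} = -1$ ($X{\left(S,k \right)} = 4 - 5 = -1$)
$u{\left(I \right)} = 2 I$
$f{\left(M,E \right)} = 0$
$U{\left(P \right)} = 0$ ($U{\left(P \right)} = - 4 \frac{0}{P} = \left(-4\right) 0 = 0$)
$U{\left(-55 \right)} + u{\left(\left(-15 - 2\right) \left(X{\left(-3,2 \right)} - 1\right) \right)} = 0 + 2 \left(-15 - 2\right) \left(-1 - 1\right) = 0 + 2 \left(\left(-17\right) \left(-2\right)\right) = 0 + 2 \cdot 34 = 0 + 68 = 68$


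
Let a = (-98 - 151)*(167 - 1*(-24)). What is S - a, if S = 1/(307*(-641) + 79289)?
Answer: 5588087381/117498 ≈ 47559.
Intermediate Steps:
a = -47559 (a = -249*(167 + 24) = -249*191 = -47559)
S = -1/117498 (S = 1/(-196787 + 79289) = 1/(-117498) = -1/117498 ≈ -8.5108e-6)
S - a = -1/117498 - 1*(-47559) = -1/117498 + 47559 = 5588087381/117498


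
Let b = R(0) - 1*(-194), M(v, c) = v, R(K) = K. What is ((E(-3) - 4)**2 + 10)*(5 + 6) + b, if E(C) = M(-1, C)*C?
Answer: 315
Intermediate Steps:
b = 194 (b = 0 - 1*(-194) = 0 + 194 = 194)
E(C) = -C
((E(-3) - 4)**2 + 10)*(5 + 6) + b = ((-1*(-3) - 4)**2 + 10)*(5 + 6) + 194 = ((3 - 4)**2 + 10)*11 + 194 = ((-1)**2 + 10)*11 + 194 = (1 + 10)*11 + 194 = 11*11 + 194 = 121 + 194 = 315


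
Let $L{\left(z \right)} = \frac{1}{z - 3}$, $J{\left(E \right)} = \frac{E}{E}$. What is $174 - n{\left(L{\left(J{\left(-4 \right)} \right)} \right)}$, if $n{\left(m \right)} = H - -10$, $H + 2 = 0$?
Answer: $166$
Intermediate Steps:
$H = -2$ ($H = -2 + 0 = -2$)
$J{\left(E \right)} = 1$
$L{\left(z \right)} = \frac{1}{-3 + z}$
$n{\left(m \right)} = 8$ ($n{\left(m \right)} = -2 - -10 = -2 + 10 = 8$)
$174 - n{\left(L{\left(J{\left(-4 \right)} \right)} \right)} = 174 - 8 = 166$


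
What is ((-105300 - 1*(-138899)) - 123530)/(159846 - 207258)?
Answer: 29977/15804 ≈ 1.8968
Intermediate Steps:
((-105300 - 1*(-138899)) - 123530)/(159846 - 207258) = ((-105300 + 138899) - 123530)/(-47412) = (33599 - 123530)*(-1/47412) = -89931*(-1/47412) = 29977/15804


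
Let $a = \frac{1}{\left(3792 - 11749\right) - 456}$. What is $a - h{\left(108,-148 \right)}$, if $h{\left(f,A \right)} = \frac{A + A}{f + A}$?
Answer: $- \frac{311286}{42065} \approx -7.4001$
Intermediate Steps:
$h{\left(f,A \right)} = \frac{2 A}{A + f}$
$a = - \frac{1}{8413}$ ($a = \frac{1}{-7957 - 456} = \frac{1}{-8413} = - \frac{1}{8413} \approx -0.00011886$)
$a - h{\left(108,-148 \right)} = - \frac{1}{8413} - 2 \left(-148\right) \frac{1}{-148 + 108} = - \frac{1}{8413} - 2 \left(-148\right) \frac{1}{-40} = - \frac{1}{8413} - 2 \left(-148\right) \left(- \frac{1}{40}\right) = - \frac{1}{8413} - \frac{37}{5} = - \frac{311286}{42065}$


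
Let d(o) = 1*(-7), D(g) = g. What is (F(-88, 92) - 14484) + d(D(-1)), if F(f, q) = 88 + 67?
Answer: -14336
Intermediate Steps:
F(f, q) = 155
d(o) = -7
(F(-88, 92) - 14484) + d(D(-1)) = (155 - 14484) - 7 = -14329 - 7 = -14336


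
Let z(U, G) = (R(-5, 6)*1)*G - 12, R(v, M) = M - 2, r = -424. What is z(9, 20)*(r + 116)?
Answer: -20944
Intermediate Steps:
R(v, M) = -2 + M
z(U, G) = -12 + 4*G (z(U, G) = ((-2 + 6)*1)*G - 12 = (4*1)*G - 12 = 4*G - 12 = -12 + 4*G)
z(9, 20)*(r + 116) = (-12 + 4*20)*(-424 + 116) = (-12 + 80)*(-308) = 68*(-308) = -20944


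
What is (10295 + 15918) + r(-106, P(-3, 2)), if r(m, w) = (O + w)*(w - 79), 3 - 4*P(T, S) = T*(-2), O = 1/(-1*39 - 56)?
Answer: 39935951/1520 ≈ 26274.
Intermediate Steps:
O = -1/95 (O = 1/(-39 - 56) = 1/(-95) = -1/95 ≈ -0.010526)
P(T, S) = ¾ + T/2 (P(T, S) = ¾ - T*(-2)/4 = ¾ - (-1)*T/2 = ¾ + T/2)
r(m, w) = (-79 + w)*(-1/95 + w) (r(m, w) = (-1/95 + w)*(w - 79) = (-1/95 + w)*(-79 + w) = (-79 + w)*(-1/95 + w))
(10295 + 15918) + r(-106, P(-3, 2)) = (10295 + 15918) + (79/95 + (¾ + (½)*(-3))² - 7506*(¾ + (½)*(-3))/95) = 26213 + (79/95 + (¾ - 3/2)² - 7506*(¾ - 3/2)/95) = 26213 + (79/95 + (-¾)² - 7506/95*(-¾)) = 26213 + (79/95 + 9/16 + 11259/190) = 26213 + 92191/1520 = 39935951/1520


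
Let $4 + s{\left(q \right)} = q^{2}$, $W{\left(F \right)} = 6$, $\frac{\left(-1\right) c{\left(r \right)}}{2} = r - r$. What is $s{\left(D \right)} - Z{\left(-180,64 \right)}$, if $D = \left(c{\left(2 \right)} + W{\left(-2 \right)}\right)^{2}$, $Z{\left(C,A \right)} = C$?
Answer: $1472$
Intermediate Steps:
$c{\left(r \right)} = 0$ ($c{\left(r \right)} = - 2 \left(r - r\right) = \left(-2\right) 0 = 0$)
$D = 36$ ($D = \left(0 + 6\right)^{2} = 6^{2} = 36$)
$s{\left(q \right)} = -4 + q^{2}$
$s{\left(D \right)} - Z{\left(-180,64 \right)} = \left(-4 + 36^{2}\right) - -180 = \left(-4 + 1296\right) + 180 = 1292 + 180 = 1472$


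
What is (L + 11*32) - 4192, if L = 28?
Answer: -3812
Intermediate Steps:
(L + 11*32) - 4192 = (28 + 11*32) - 4192 = (28 + 352) - 4192 = 380 - 4192 = -3812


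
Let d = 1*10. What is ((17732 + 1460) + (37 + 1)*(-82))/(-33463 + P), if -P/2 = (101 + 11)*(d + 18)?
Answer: -16076/39735 ≈ -0.40458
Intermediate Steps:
d = 10
P = -6272 (P = -2*(101 + 11)*(10 + 18) = -224*28 = -2*3136 = -6272)
((17732 + 1460) + (37 + 1)*(-82))/(-33463 + P) = ((17732 + 1460) + (37 + 1)*(-82))/(-33463 - 6272) = (19192 + 38*(-82))/(-39735) = (19192 - 3116)*(-1/39735) = 16076*(-1/39735) = -16076/39735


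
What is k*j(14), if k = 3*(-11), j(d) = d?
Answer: -462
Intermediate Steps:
k = -33
k*j(14) = -33*14 = -462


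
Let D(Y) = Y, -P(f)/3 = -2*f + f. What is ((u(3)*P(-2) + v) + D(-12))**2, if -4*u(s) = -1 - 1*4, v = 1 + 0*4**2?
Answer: 1369/4 ≈ 342.25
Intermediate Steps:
P(f) = 3*f (P(f) = -3*(-2*f + f) = -(-3)*f = 3*f)
v = 1 (v = 1 + 0*16 = 1 + 0 = 1)
u(s) = 5/4 (u(s) = -(-1 - 1*4)/4 = -(-1 - 4)/4 = -1/4*(-5) = 5/4)
((u(3)*P(-2) + v) + D(-12))**2 = ((5*(3*(-2))/4 + 1) - 12)**2 = (((5/4)*(-6) + 1) - 12)**2 = ((-15/2 + 1) - 12)**2 = (-13/2 - 12)**2 = (-37/2)**2 = 1369/4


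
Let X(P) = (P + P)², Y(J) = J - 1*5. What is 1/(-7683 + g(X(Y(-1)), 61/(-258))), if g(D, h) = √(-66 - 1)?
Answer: -7683/59028556 - I*√67/59028556 ≈ -0.00013016 - 1.3867e-7*I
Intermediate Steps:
Y(J) = -5 + J (Y(J) = J - 5 = -5 + J)
X(P) = 4*P² (X(P) = (2*P)² = 4*P²)
g(D, h) = I*√67 (g(D, h) = √(-67) = I*√67)
1/(-7683 + g(X(Y(-1)), 61/(-258))) = 1/(-7683 + I*√67)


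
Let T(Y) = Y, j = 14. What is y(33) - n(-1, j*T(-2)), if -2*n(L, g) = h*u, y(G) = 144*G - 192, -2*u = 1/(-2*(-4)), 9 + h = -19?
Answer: 36487/8 ≈ 4560.9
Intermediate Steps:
h = -28 (h = -9 - 19 = -28)
u = -1/16 (u = -1/(2*((-2*(-4)))) = -½/8 = -½*⅛ = -1/16 ≈ -0.062500)
y(G) = -192 + 144*G
n(L, g) = -7/8 (n(L, g) = -(-14)*(-1)/16 = -½*7/4 = -7/8)
y(33) - n(-1, j*T(-2)) = (-192 + 144*33) - 1*(-7/8) = (-192 + 4752) + 7/8 = 4560 + 7/8 = 36487/8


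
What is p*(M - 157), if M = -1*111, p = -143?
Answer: 38324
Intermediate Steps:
M = -111
p*(M - 157) = -143*(-111 - 157) = -143*(-268) = 38324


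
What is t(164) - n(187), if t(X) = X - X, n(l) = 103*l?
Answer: -19261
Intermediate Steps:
t(X) = 0
t(164) - n(187) = 0 - 103*187 = 0 - 1*19261 = 0 - 19261 = -19261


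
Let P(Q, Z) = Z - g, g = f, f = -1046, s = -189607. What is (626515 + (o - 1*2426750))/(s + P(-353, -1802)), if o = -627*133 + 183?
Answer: 1883443/190363 ≈ 9.8940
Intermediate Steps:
g = -1046
o = -83208 (o = -83391 + 183 = -83208)
P(Q, Z) = 1046 + Z (P(Q, Z) = Z - 1*(-1046) = Z + 1046 = 1046 + Z)
(626515 + (o - 1*2426750))/(s + P(-353, -1802)) = (626515 + (-83208 - 1*2426750))/(-189607 + (1046 - 1802)) = (626515 + (-83208 - 2426750))/(-189607 - 756) = (626515 - 2509958)/(-190363) = -1883443*(-1/190363) = 1883443/190363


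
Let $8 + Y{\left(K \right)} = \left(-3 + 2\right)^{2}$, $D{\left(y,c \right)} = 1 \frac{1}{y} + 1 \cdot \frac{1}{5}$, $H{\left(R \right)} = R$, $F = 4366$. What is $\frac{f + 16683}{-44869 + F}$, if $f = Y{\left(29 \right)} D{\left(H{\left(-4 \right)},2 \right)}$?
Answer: $- \frac{333667}{810060} \approx -0.4119$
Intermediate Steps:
$D{\left(y,c \right)} = \frac{1}{5} + \frac{1}{y}$ ($D{\left(y,c \right)} = \frac{1}{y} + 1 \cdot \frac{1}{5} = \frac{1}{y} + \frac{1}{5} = \frac{1}{5} + \frac{1}{y}$)
$Y{\left(K \right)} = -7$ ($Y{\left(K \right)} = -8 + \left(-3 + 2\right)^{2} = -8 + \left(-1\right)^{2} = -8 + 1 = -7$)
$f = \frac{7}{20}$ ($f = - 7 \frac{5 - 4}{5 \left(-4\right)} = - 7 \cdot \frac{1}{5} \left(- \frac{1}{4}\right) 1 = \left(-7\right) \left(- \frac{1}{20}\right) = \frac{7}{20} \approx 0.35$)
$\frac{f + 16683}{-44869 + F} = \frac{\frac{7}{20} + 16683}{-44869 + 4366} = \frac{333667}{20 \left(-40503\right)} = \frac{333667}{20} \left(- \frac{1}{40503}\right) = - \frac{333667}{810060}$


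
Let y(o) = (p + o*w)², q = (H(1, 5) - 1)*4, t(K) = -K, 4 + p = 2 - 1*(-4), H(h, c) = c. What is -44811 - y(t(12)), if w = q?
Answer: -80911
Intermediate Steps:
p = 2 (p = -4 + (2 - 1*(-4)) = -4 + (2 + 4) = -4 + 6 = 2)
q = 16 (q = (5 - 1)*4 = 4*4 = 16)
w = 16
y(o) = (2 + 16*o)² (y(o) = (2 + o*16)² = (2 + 16*o)²)
-44811 - y(t(12)) = -44811 - 4*(1 + 8*(-1*12))² = -44811 - 4*(1 + 8*(-12))² = -44811 - 4*(1 - 96)² = -44811 - 4*(-95)² = -44811 - 4*9025 = -44811 - 1*36100 = -44811 - 36100 = -80911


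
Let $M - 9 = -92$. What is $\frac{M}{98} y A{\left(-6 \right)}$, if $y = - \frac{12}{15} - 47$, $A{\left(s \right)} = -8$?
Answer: $- \frac{79348}{245} \approx -323.87$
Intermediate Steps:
$M = -83$ ($M = 9 - 92 = -83$)
$y = - \frac{239}{5}$ ($y = \left(-12\right) \frac{1}{15} - 47 = - \frac{4}{5} - 47 = - \frac{239}{5} \approx -47.8$)
$\frac{M}{98} y A{\left(-6 \right)} = - \frac{83}{98} \left(- \frac{239}{5}\right) \left(-8\right) = \left(-83\right) \frac{1}{98} \left(- \frac{239}{5}\right) \left(-8\right) = \left(- \frac{83}{98}\right) \left(- \frac{239}{5}\right) \left(-8\right) = \frac{19837}{490} \left(-8\right) = - \frac{79348}{245}$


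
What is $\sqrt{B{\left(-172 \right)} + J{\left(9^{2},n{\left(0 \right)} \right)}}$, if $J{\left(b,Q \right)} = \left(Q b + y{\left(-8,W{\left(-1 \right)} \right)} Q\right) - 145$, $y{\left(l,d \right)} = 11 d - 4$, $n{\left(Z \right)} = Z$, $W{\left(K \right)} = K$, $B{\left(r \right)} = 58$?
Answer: $i \sqrt{87} \approx 9.3274 i$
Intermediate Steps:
$y{\left(l,d \right)} = -4 + 11 d$
$J{\left(b,Q \right)} = -145 - 15 Q + Q b$ ($J{\left(b,Q \right)} = \left(Q b + \left(-4 + 11 \left(-1\right)\right) Q\right) - 145 = \left(Q b + \left(-4 - 11\right) Q\right) - 145 = \left(Q b - 15 Q\right) - 145 = \left(- 15 Q + Q b\right) - 145 = -145 - 15 Q + Q b$)
$\sqrt{B{\left(-172 \right)} + J{\left(9^{2},n{\left(0 \right)} \right)}} = \sqrt{58 - \left(145 + 0 \cdot 9^{2}\right)} = \sqrt{58 + \left(-145 + 0 + 0 \cdot 81\right)} = \sqrt{58 + \left(-145 + 0 + 0\right)} = \sqrt{58 - 145} = \sqrt{-87} = i \sqrt{87}$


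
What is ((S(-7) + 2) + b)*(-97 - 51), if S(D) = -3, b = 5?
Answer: -592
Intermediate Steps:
((S(-7) + 2) + b)*(-97 - 51) = ((-3 + 2) + 5)*(-97 - 51) = (-1 + 5)*(-148) = 4*(-148) = -592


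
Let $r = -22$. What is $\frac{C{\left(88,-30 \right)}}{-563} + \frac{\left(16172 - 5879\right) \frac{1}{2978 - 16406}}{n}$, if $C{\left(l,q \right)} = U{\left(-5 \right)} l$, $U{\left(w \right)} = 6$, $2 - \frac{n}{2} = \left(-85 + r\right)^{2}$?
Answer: $- \frac{54104099579}{57692605272} \approx -0.9378$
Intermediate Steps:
$n = -22894$ ($n = 4 - 2 \left(-85 - 22\right)^{2} = 4 - 2 \left(-107\right)^{2} = 4 - 22898 = -22894$)
$C{\left(l,q \right)} = 6 l$
$\frac{C{\left(88,-30 \right)}}{-563} + \frac{\left(16172 - 5879\right) \frac{1}{2978 - 16406}}{n} = \frac{6 \cdot 88}{-563} + \frac{\left(16172 - 5879\right) \frac{1}{2978 - 16406}}{-22894} = 528 \left(- \frac{1}{563}\right) + \frac{10293}{-13428} \left(- \frac{1}{22894}\right) = - \frac{528}{563} + 10293 \left(- \frac{1}{13428}\right) \left(- \frac{1}{22894}\right) = - \frac{528}{563} - - \frac{3431}{102473544} = - \frac{528}{563} + \frac{3431}{102473544} = - \frac{54104099579}{57692605272}$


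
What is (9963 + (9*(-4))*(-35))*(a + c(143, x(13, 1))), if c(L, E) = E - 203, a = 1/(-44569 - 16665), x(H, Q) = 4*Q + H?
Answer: -127824639075/61234 ≈ -2.0875e+6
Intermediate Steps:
x(H, Q) = H + 4*Q
a = -1/61234 (a = 1/(-61234) = -1/61234 ≈ -1.6331e-5)
c(L, E) = -203 + E
(9963 + (9*(-4))*(-35))*(a + c(143, x(13, 1))) = (9963 + (9*(-4))*(-35))*(-1/61234 + (-203 + (13 + 4*1))) = (9963 - 36*(-35))*(-1/61234 + (-203 + (13 + 4))) = (9963 + 1260)*(-1/61234 + (-203 + 17)) = 11223*(-1/61234 - 186) = 11223*(-11389525/61234) = -127824639075/61234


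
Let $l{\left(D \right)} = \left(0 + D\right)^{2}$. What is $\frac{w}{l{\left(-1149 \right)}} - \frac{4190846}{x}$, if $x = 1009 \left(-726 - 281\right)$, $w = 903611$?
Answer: $\frac{6450884783539}{1341407388663} \approx 4.809$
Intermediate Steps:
$x = -1016063$ ($x = 1009 \left(-1007\right) = -1016063$)
$l{\left(D \right)} = D^{2}$
$\frac{w}{l{\left(-1149 \right)}} - \frac{4190846}{x} = \frac{903611}{\left(-1149\right)^{2}} - \frac{4190846}{-1016063} = \frac{903611}{1320201} - - \frac{4190846}{1016063} = 903611 \cdot \frac{1}{1320201} + \frac{4190846}{1016063} = \frac{903611}{1320201} + \frac{4190846}{1016063} = \frac{6450884783539}{1341407388663}$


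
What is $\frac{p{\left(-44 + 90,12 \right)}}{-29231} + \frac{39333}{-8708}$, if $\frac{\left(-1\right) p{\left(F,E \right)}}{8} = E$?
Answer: $- \frac{164129565}{36363364} \approx -4.5136$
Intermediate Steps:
$p{\left(F,E \right)} = - 8 E$
$\frac{p{\left(-44 + 90,12 \right)}}{-29231} + \frac{39333}{-8708} = \frac{\left(-8\right) 12}{-29231} + \frac{39333}{-8708} = \left(-96\right) \left(- \frac{1}{29231}\right) + 39333 \left(- \frac{1}{8708}\right) = \frac{96}{29231} - \frac{5619}{1244} = - \frac{164129565}{36363364}$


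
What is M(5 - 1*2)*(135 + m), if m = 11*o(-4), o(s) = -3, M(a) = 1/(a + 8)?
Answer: 102/11 ≈ 9.2727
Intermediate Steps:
M(a) = 1/(8 + a)
m = -33 (m = 11*(-3) = -33)
M(5 - 1*2)*(135 + m) = (135 - 33)/(8 + (5 - 1*2)) = 102/(8 + (5 - 2)) = 102/(8 + 3) = 102/11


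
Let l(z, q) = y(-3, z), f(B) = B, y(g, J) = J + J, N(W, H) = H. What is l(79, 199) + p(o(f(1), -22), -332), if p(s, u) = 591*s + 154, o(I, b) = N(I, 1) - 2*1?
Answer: -279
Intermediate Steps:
y(g, J) = 2*J
l(z, q) = 2*z
o(I, b) = -1 (o(I, b) = 1 - 2*1 = 1 - 2 = -1)
p(s, u) = 154 + 591*s
l(79, 199) + p(o(f(1), -22), -332) = 2*79 + (154 + 591*(-1)) = 158 + (154 - 591) = 158 - 437 = -279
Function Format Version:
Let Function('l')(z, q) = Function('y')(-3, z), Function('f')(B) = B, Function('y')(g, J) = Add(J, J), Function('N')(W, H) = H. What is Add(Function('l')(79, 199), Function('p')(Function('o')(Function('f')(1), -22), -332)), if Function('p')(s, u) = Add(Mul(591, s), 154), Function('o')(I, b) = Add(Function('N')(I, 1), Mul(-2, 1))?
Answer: -279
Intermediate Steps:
Function('y')(g, J) = Mul(2, J)
Function('l')(z, q) = Mul(2, z)
Function('o')(I, b) = -1 (Function('o')(I, b) = Add(1, Mul(-2, 1)) = Add(1, -2) = -1)
Function('p')(s, u) = Add(154, Mul(591, s))
Add(Function('l')(79, 199), Function('p')(Function('o')(Function('f')(1), -22), -332)) = Add(Mul(2, 79), Add(154, Mul(591, -1))) = Add(158, Add(154, -591)) = Add(158, -437) = -279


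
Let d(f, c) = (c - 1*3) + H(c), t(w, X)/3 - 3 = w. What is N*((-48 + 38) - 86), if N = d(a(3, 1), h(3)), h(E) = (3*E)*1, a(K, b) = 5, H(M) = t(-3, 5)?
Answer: -576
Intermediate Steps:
t(w, X) = 9 + 3*w
H(M) = 0 (H(M) = 9 + 3*(-3) = 9 - 9 = 0)
h(E) = 3*E
d(f, c) = -3 + c (d(f, c) = (c - 1*3) + 0 = (c - 3) + 0 = (-3 + c) + 0 = -3 + c)
N = 6 (N = -3 + 3*3 = -3 + 9 = 6)
N*((-48 + 38) - 86) = 6*((-48 + 38) - 86) = 6*(-10 - 86) = 6*(-96) = -576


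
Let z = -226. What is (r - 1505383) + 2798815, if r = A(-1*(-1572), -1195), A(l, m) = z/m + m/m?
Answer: 1545652661/1195 ≈ 1.2934e+6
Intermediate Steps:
A(l, m) = 1 - 226/m (A(l, m) = -226/m + m/m = -226/m + 1 = 1 - 226/m)
r = 1421/1195 (r = (-226 - 1195)/(-1195) = -1/1195*(-1421) = 1421/1195 ≈ 1.1891)
(r - 1505383) + 2798815 = (1421/1195 - 1505383) + 2798815 = -1798931264/1195 + 2798815 = 1545652661/1195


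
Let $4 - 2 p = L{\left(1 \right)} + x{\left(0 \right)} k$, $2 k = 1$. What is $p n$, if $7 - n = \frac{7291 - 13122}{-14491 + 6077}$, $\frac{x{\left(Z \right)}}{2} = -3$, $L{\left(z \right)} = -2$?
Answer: $\frac{68229}{2404} \approx 28.381$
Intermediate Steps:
$x{\left(Z \right)} = -6$ ($x{\left(Z \right)} = 2 \left(-3\right) = -6$)
$k = \frac{1}{2}$ ($k = \frac{1}{2} \cdot 1 = \frac{1}{2} \approx 0.5$)
$n = \frac{7581}{1202}$ ($n = 7 - \frac{7291 - 13122}{-14491 + 6077} = 7 - - \frac{5831}{-8414} = 7 - \left(-5831\right) \left(- \frac{1}{8414}\right) = 7 - \frac{833}{1202} = \frac{7581}{1202} \approx 6.307$)
$p = \frac{9}{2}$ ($p = 2 - \frac{-2 - 3}{2} = 2 - - \frac{5}{2} = 2 + \frac{5}{2} = \frac{9}{2} \approx 4.5$)
$p n = \frac{9}{2} \cdot \frac{7581}{1202} = \frac{68229}{2404}$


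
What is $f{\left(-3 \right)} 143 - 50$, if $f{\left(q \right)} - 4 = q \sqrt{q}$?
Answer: $522 - 429 i \sqrt{3} \approx 522.0 - 743.05 i$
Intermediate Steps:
$f{\left(q \right)} = 4 + q^{\frac{3}{2}}$ ($f{\left(q \right)} = 4 + q \sqrt{q} = 4 + q^{\frac{3}{2}}$)
$f{\left(-3 \right)} 143 - 50 = \left(4 + \left(-3\right)^{\frac{3}{2}}\right) 143 - 50 = \left(4 - 3 i \sqrt{3}\right) 143 - 50 = \left(572 - 429 i \sqrt{3}\right) - 50 = 522 - 429 i \sqrt{3}$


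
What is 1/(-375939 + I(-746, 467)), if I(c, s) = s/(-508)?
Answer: -508/190977479 ≈ -2.6600e-6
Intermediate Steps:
I(c, s) = -s/508 (I(c, s) = s*(-1/508) = -s/508)
1/(-375939 + I(-746, 467)) = 1/(-375939 - 1/508*467) = 1/(-375939 - 467/508) = 1/(-190977479/508) = -508/190977479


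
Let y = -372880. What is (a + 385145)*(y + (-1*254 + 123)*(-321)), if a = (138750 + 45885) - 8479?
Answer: -185694648529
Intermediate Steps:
a = 176156 (a = 184635 - 8479 = 176156)
(a + 385145)*(y + (-1*254 + 123)*(-321)) = (176156 + 385145)*(-372880 + (-1*254 + 123)*(-321)) = 561301*(-372880 + (-254 + 123)*(-321)) = 561301*(-372880 - 131*(-321)) = 561301*(-372880 + 42051) = 561301*(-330829) = -185694648529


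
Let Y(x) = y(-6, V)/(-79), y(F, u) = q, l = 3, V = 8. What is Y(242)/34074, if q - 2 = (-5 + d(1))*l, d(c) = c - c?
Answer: 13/2691846 ≈ 4.8294e-6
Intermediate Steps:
d(c) = 0
q = -13 (q = 2 + (-5 + 0)*3 = 2 - 5*3 = 2 - 15 = -13)
y(F, u) = -13
Y(x) = 13/79 (Y(x) = -13/(-79) = -13*(-1/79) = 13/79)
Y(242)/34074 = (13/79)/34074 = (13/79)*(1/34074) = 13/2691846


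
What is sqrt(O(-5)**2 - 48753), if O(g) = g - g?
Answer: 3*I*sqrt(5417) ≈ 220.8*I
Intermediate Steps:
O(g) = 0
sqrt(O(-5)**2 - 48753) = sqrt(0**2 - 48753) = sqrt(0 - 48753) = sqrt(-48753) = 3*I*sqrt(5417)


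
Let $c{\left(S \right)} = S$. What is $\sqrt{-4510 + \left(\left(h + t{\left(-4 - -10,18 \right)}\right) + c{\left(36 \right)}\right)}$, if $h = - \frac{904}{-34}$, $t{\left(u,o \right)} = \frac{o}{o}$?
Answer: $\frac{i \sqrt{1285013}}{17} \approx 66.681 i$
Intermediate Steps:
$t{\left(u,o \right)} = 1$
$h = \frac{452}{17}$ ($h = \left(-904\right) \left(- \frac{1}{34}\right) = \frac{452}{17} \approx 26.588$)
$\sqrt{-4510 + \left(\left(h + t{\left(-4 - -10,18 \right)}\right) + c{\left(36 \right)}\right)} = \sqrt{-4510 + \left(\left(\frac{452}{17} + 1\right) + 36\right)} = \sqrt{-4510 + \left(\frac{469}{17} + 36\right)} = \sqrt{-4510 + \frac{1081}{17}} = \sqrt{- \frac{75589}{17}} = \frac{i \sqrt{1285013}}{17}$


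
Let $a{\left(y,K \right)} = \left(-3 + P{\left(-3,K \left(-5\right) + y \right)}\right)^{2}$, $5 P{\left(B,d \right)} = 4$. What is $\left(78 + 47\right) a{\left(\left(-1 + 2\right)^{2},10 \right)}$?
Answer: $605$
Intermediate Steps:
$P{\left(B,d \right)} = \frac{4}{5}$ ($P{\left(B,d \right)} = \frac{1}{5} \cdot 4 = \frac{4}{5}$)
$a{\left(y,K \right)} = \frac{121}{25}$ ($a{\left(y,K \right)} = \left(-3 + \frac{4}{5}\right)^{2} = \left(- \frac{11}{5}\right)^{2} = \frac{121}{25}$)
$\left(78 + 47\right) a{\left(\left(-1 + 2\right)^{2},10 \right)} = \left(78 + 47\right) \frac{121}{25} = 125 \cdot \frac{121}{25} = 605$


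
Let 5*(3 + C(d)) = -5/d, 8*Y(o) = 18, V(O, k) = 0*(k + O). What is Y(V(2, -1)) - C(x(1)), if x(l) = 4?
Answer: 11/2 ≈ 5.5000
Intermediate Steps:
V(O, k) = 0 (V(O, k) = 0*(O + k) = 0)
Y(o) = 9/4 (Y(o) = (1/8)*18 = 9/4)
C(d) = -3 - 1/d (C(d) = -3 + (-5/d)/5 = -3 - 1/d)
Y(V(2, -1)) - C(x(1)) = 9/4 - (-3 - 1/4) = 9/4 - 1*(-13/4) = 9/4 + 13/4 = 11/2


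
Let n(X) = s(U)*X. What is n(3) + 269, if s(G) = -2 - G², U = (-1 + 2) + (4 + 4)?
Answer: 20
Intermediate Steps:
U = 9 (U = 1 + 8 = 9)
n(X) = -83*X (n(X) = (-2 - 1*9²)*X = (-2 - 1*81)*X = (-2 - 81)*X = -83*X)
n(3) + 269 = -83*3 + 269 = -249 + 269 = 20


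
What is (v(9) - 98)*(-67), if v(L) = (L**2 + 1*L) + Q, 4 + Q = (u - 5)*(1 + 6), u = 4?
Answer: 1273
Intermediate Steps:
Q = -11 (Q = -4 + (4 - 5)*(1 + 6) = -4 - 1*7 = -4 - 7 = -11)
v(L) = -11 + L + L**2 (v(L) = (L**2 + 1*L) - 11 = (L**2 + L) - 11 = (L + L**2) - 11 = -11 + L + L**2)
(v(9) - 98)*(-67) = ((-11 + 9 + 9**2) - 98)*(-67) = ((-11 + 9 + 81) - 98)*(-67) = (79 - 98)*(-67) = -19*(-67) = 1273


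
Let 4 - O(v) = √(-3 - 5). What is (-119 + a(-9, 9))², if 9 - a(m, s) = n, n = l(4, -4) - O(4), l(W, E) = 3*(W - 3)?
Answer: 11873 + 436*I*√2 ≈ 11873.0 + 616.6*I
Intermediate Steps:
O(v) = 4 - 2*I*√2 (O(v) = 4 - √(-3 - 5) = 4 - √(-8) = 4 - 2*I*√2)
l(W, E) = -9 + 3*W (l(W, E) = 3*(-3 + W) = -9 + 3*W)
n = -1 + 2*I*√2 (n = (-9 + 3*4) - (4 - 2*I*√2) = (-9 + 12) + (-4 + 2*I*√2) = 3 + (-4 + 2*I*√2) = -1 + 2*I*√2 ≈ -1.0 + 2.8284*I)
a(m, s) = 10 - 2*I*√2 (a(m, s) = 9 - (-1 + 2*I*√2) = 9 + (1 - 2*I*√2) = 10 - 2*I*√2)
(-119 + a(-9, 9))² = (-119 + (10 - 2*I*√2))² = (-109 - 2*I*√2)²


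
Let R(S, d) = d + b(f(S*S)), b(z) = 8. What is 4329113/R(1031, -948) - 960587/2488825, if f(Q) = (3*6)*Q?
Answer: -2155061522801/467899100 ≈ -4605.8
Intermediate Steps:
f(Q) = 18*Q
R(S, d) = 8 + d (R(S, d) = d + 8 = 8 + d)
4329113/R(1031, -948) - 960587/2488825 = 4329113/(8 - 948) - 960587/2488825 = 4329113/(-940) - 960587*1/2488825 = 4329113*(-1/940) - 960587/2488825 = -4329113/940 - 960587/2488825 = -2155061522801/467899100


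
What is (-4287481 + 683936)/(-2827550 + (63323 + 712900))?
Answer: 3603545/2051327 ≈ 1.7567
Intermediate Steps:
(-4287481 + 683936)/(-2827550 + (63323 + 712900)) = -3603545/(-2827550 + 776223) = -3603545/(-2051327) = -3603545*(-1/2051327) = 3603545/2051327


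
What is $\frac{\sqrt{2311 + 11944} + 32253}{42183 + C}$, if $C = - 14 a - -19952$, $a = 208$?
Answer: $\frac{10751}{19741} + \frac{\sqrt{14255}}{59223} \approx 0.54662$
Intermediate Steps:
$C = 17040$ ($C = \left(-14\right) 208 - -19952 = -2912 + 19952 = 17040$)
$\frac{\sqrt{2311 + 11944} + 32253}{42183 + C} = \frac{\sqrt{2311 + 11944} + 32253}{42183 + 17040} = \frac{\sqrt{14255} + 32253}{59223} = \left(32253 + \sqrt{14255}\right) \frac{1}{59223} = \frac{10751}{19741} + \frac{\sqrt{14255}}{59223}$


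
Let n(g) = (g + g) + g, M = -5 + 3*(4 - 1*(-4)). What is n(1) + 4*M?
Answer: 79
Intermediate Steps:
M = 19 (M = -5 + 3*(4 + 4) = -5 + 3*8 = -5 + 24 = 19)
n(g) = 3*g (n(g) = 2*g + g = 3*g)
n(1) + 4*M = 3*1 + 4*19 = 3 + 76 = 79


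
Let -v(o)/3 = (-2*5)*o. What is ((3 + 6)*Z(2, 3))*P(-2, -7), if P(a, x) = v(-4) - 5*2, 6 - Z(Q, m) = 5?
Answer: -1170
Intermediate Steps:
Z(Q, m) = 1 (Z(Q, m) = 6 - 1*5 = 6 - 5 = 1)
v(o) = 30*o (v(o) = -3*(-2*5)*o = -(-30)*o = 30*o)
P(a, x) = -130 (P(a, x) = 30*(-4) - 5*2 = -120 - 10 = -130)
((3 + 6)*Z(2, 3))*P(-2, -7) = ((3 + 6)*1)*(-130) = (9*1)*(-130) = 9*(-130) = -1170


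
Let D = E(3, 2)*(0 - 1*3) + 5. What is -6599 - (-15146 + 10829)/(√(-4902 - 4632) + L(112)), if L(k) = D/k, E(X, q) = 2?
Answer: -789204569207/119594497 - 54152448*I*√9534/119594497 ≈ -6599.0 - 44.212*I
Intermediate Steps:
D = -1 (D = 2*(0 - 1*3) + 5 = 2*(0 - 3) + 5 = 2*(-3) + 5 = -6 + 5 = -1)
L(k) = -1/k
-6599 - (-15146 + 10829)/(√(-4902 - 4632) + L(112)) = -6599 - (-15146 + 10829)/(√(-4902 - 4632) - 1/112) = -6599 - (-4317)/(√(-9534) - 1*1/112) = -6599 - (-4317)/(I*√9534 - 1/112) = -6599 - (-4317)/(-1/112 + I*√9534) = -6599 + 4317/(-1/112 + I*√9534)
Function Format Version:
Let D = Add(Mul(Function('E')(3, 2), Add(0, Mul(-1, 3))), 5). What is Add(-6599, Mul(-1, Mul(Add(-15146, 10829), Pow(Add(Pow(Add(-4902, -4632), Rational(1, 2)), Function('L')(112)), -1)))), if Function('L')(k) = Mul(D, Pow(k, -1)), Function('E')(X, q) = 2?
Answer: Add(Rational(-789204569207, 119594497), Mul(Rational(-54152448, 119594497), I, Pow(9534, Rational(1, 2)))) ≈ Add(-6599.0, Mul(-44.212, I))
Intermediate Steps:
D = -1 (D = Add(Mul(2, Add(0, Mul(-1, 3))), 5) = Add(Mul(2, Add(0, -3)), 5) = Add(Mul(2, -3), 5) = Add(-6, 5) = -1)
Function('L')(k) = Mul(-1, Pow(k, -1))
Add(-6599, Mul(-1, Mul(Add(-15146, 10829), Pow(Add(Pow(Add(-4902, -4632), Rational(1, 2)), Function('L')(112)), -1)))) = Add(-6599, Mul(-1, Mul(Add(-15146, 10829), Pow(Add(Pow(Add(-4902, -4632), Rational(1, 2)), Mul(-1, Pow(112, -1))), -1)))) = Add(-6599, Mul(-1, Mul(-4317, Pow(Add(Pow(-9534, Rational(1, 2)), Mul(-1, Rational(1, 112))), -1)))) = Add(-6599, Mul(-1, Mul(-4317, Pow(Add(Mul(I, Pow(9534, Rational(1, 2))), Rational(-1, 112)), -1)))) = Add(-6599, Mul(-1, Mul(-4317, Pow(Add(Rational(-1, 112), Mul(I, Pow(9534, Rational(1, 2)))), -1)))) = Add(-6599, Mul(4317, Pow(Add(Rational(-1, 112), Mul(I, Pow(9534, Rational(1, 2)))), -1)))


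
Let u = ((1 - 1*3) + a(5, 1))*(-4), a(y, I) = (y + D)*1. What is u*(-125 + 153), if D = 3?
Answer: -672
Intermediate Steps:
a(y, I) = 3 + y (a(y, I) = (y + 3)*1 = (3 + y)*1 = 3 + y)
u = -24 (u = ((1 - 1*3) + (3 + 5))*(-4) = ((1 - 3) + 8)*(-4) = (-2 + 8)*(-4) = 6*(-4) = -24)
u*(-125 + 153) = -24*(-125 + 153) = -24*28 = -672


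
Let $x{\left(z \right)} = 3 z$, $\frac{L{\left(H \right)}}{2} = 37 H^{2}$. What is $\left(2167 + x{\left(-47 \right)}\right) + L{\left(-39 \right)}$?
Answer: $114580$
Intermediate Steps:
$L{\left(H \right)} = 74 H^{2}$ ($L{\left(H \right)} = 2 \cdot 37 H^{2} = 74 H^{2}$)
$\left(2167 + x{\left(-47 \right)}\right) + L{\left(-39 \right)} = \left(2167 + 3 \left(-47\right)\right) + 74 \left(-39\right)^{2} = \left(2167 - 141\right) + 74 \cdot 1521 = 2026 + 112554 = 114580$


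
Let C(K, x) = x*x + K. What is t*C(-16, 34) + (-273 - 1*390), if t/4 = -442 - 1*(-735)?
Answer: 1335417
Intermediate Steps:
C(K, x) = K + x**2 (C(K, x) = x**2 + K = K + x**2)
t = 1172 (t = 4*(-442 - 1*(-735)) = 4*(-442 + 735) = 4*293 = 1172)
t*C(-16, 34) + (-273 - 1*390) = 1172*(-16 + 34**2) + (-273 - 1*390) = 1172*(-16 + 1156) + (-273 - 390) = 1172*1140 - 663 = 1336080 - 663 = 1335417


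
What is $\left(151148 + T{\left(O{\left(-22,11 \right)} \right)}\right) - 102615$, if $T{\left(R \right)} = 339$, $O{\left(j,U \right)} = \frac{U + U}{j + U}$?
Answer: $48872$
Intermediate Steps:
$O{\left(j,U \right)} = \frac{2 U}{U + j}$
$\left(151148 + T{\left(O{\left(-22,11 \right)} \right)}\right) - 102615 = \left(151148 + 339\right) - 102615 = 151487 - 102615 = 48872$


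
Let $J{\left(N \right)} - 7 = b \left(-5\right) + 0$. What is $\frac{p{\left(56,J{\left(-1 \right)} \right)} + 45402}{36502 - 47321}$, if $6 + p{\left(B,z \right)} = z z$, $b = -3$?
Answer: $- \frac{1480}{349} \approx -4.2407$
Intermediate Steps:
$J{\left(N \right)} = 22$ ($J{\left(N \right)} = 7 + \left(\left(-3\right) \left(-5\right) + 0\right) = 7 + \left(15 + 0\right) = 7 + 15 = 22$)
$p{\left(B,z \right)} = -6 + z^{2}$ ($p{\left(B,z \right)} = -6 + z z = -6 + z^{2}$)
$\frac{p{\left(56,J{\left(-1 \right)} \right)} + 45402}{36502 - 47321} = \frac{\left(-6 + 22^{2}\right) + 45402}{36502 - 47321} = \frac{\left(-6 + 484\right) + 45402}{-10819} = \left(478 + 45402\right) \left(- \frac{1}{10819}\right) = 45880 \left(- \frac{1}{10819}\right) = - \frac{1480}{349}$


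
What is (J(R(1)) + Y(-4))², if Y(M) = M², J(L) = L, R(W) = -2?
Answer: 196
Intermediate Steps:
(J(R(1)) + Y(-4))² = (-2 + (-4)²)² = (-2 + 16)² = 14² = 196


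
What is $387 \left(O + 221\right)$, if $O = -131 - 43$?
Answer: $18189$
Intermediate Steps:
$O = -174$
$387 \left(O + 221\right) = 387 \left(-174 + 221\right) = 387 \cdot 47 = 18189$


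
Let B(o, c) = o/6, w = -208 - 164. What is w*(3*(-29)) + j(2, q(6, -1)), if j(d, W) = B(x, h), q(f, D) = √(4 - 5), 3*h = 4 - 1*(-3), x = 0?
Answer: 32364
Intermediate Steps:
h = 7/3 (h = (4 - 1*(-3))/3 = (4 + 3)/3 = (⅓)*7 = 7/3 ≈ 2.3333)
q(f, D) = I (q(f, D) = √(-1) = I)
w = -372
B(o, c) = o/6 (B(o, c) = o*(⅙) = o/6)
j(d, W) = 0 (j(d, W) = (⅙)*0 = 0)
w*(3*(-29)) + j(2, q(6, -1)) = -1116*(-29) + 0 = -372*(-87) + 0 = 32364 + 0 = 32364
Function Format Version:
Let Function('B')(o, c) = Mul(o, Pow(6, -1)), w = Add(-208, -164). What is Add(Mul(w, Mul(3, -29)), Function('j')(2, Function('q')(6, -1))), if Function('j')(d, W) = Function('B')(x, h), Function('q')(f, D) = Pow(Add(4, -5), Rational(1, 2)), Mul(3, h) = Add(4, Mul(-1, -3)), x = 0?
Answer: 32364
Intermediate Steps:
h = Rational(7, 3) (h = Mul(Rational(1, 3), Add(4, Mul(-1, -3))) = Mul(Rational(1, 3), Add(4, 3)) = Mul(Rational(1, 3), 7) = Rational(7, 3) ≈ 2.3333)
Function('q')(f, D) = I (Function('q')(f, D) = Pow(-1, Rational(1, 2)) = I)
w = -372
Function('B')(o, c) = Mul(Rational(1, 6), o) (Function('B')(o, c) = Mul(o, Rational(1, 6)) = Mul(Rational(1, 6), o))
Function('j')(d, W) = 0 (Function('j')(d, W) = Mul(Rational(1, 6), 0) = 0)
Add(Mul(w, Mul(3, -29)), Function('j')(2, Function('q')(6, -1))) = Add(Mul(-372, Mul(3, -29)), 0) = Add(Mul(-372, -87), 0) = Add(32364, 0) = 32364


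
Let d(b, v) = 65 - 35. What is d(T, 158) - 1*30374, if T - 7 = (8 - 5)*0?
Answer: -30344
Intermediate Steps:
T = 7 (T = 7 + (8 - 5)*0 = 7 + 3*0 = 7 + 0 = 7)
d(b, v) = 30
d(T, 158) - 1*30374 = 30 - 1*30374 = 30 - 30374 = -30344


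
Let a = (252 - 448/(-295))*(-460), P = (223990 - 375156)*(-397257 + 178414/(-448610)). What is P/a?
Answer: -49670336053437878/96458103455 ≈ -5.1494e+5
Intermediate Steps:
P = 13469921641610272/224305 (P = -151166*(-397257 + 178414*(-1/448610)) = -151166*(-397257 - 89207/224305) = -151166*(-89106820592/224305) = 13469921641610272/224305 ≈ 6.0052e+10)
a = -6880496/59 (a = (252 - 448*(-1/295))*(-460) = (252 + 448/295)*(-460) = (74788/295)*(-460) = -6880496/59 ≈ -1.1662e+5)
P/a = 13469921641610272/(224305*(-6880496/59)) = (13469921641610272/224305)*(-59/6880496) = -49670336053437878/96458103455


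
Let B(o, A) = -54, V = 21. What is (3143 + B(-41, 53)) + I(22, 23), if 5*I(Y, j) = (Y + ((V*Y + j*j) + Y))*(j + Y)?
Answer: 12404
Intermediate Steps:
I(Y, j) = (Y + j)*(j**2 + 23*Y)/5 (I(Y, j) = ((Y + ((21*Y + j*j) + Y))*(j + Y))/5 = ((Y + ((21*Y + j**2) + Y))*(Y + j))/5 = ((Y + ((j**2 + 21*Y) + Y))*(Y + j))/5 = ((Y + (j**2 + 22*Y))*(Y + j))/5 = ((j**2 + 23*Y)*(Y + j))/5 = ((Y + j)*(j**2 + 23*Y))/5 = (Y + j)*(j**2 + 23*Y)/5)
(3143 + B(-41, 53)) + I(22, 23) = (3143 - 54) + ((1/5)*23**3 + (23/5)*22**2 + (1/5)*22*23**2 + (23/5)*22*23) = 3089 + ((1/5)*12167 + (23/5)*484 + (1/5)*22*529 + 11638/5) = 3089 + (12167/5 + 11132/5 + 11638/5 + 11638/5) = 3089 + 9315 = 12404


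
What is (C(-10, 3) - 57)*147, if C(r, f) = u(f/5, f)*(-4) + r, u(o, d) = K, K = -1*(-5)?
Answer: -12789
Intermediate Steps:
K = 5
u(o, d) = 5
C(r, f) = -20 + r (C(r, f) = 5*(-4) + r = -20 + r)
(C(-10, 3) - 57)*147 = ((-20 - 10) - 57)*147 = (-30 - 57)*147 = -87*147 = -12789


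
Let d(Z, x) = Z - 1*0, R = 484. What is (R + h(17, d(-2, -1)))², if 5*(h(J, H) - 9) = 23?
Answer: 6190144/25 ≈ 2.4761e+5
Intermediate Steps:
d(Z, x) = Z (d(Z, x) = Z + 0 = Z)
h(J, H) = 68/5 (h(J, H) = 9 + (⅕)*23 = 9 + 23/5 = 68/5)
(R + h(17, d(-2, -1)))² = (484 + 68/5)² = (2488/5)² = 6190144/25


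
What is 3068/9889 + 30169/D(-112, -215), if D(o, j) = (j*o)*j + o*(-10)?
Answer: 15581872199/51186255120 ≈ 0.30442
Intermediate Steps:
D(o, j) = -10*o + o*j² (D(o, j) = o*j² - 10*o = -10*o + o*j²)
3068/9889 + 30169/D(-112, -215) = 3068/9889 + 30169/((-112*(-10 + (-215)²))) = 3068*(1/9889) + 30169/((-112*(-10 + 46225))) = 3068/9889 + 30169/((-112*46215)) = 3068/9889 + 30169/(-5176080) = 3068/9889 + 30169*(-1/5176080) = 3068/9889 - 30169/5176080 = 15581872199/51186255120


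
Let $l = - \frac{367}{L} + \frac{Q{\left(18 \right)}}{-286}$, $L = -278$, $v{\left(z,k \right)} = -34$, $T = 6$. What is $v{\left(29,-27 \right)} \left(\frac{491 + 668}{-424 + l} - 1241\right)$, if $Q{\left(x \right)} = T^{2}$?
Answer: $\frac{710772538610}{16808219} \approx 42287.0$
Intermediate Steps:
$Q{\left(x \right)} = 36$ ($Q{\left(x \right)} = 6^{2} = 36$)
$l = \frac{47477}{39754}$ ($l = - \frac{367}{-278} + \frac{36}{-286} = \left(-367\right) \left(- \frac{1}{278}\right) + 36 \left(- \frac{1}{286}\right) = \frac{367}{278} - \frac{18}{143} = \frac{47477}{39754} \approx 1.1943$)
$v{\left(29,-27 \right)} \left(\frac{491 + 668}{-424 + l} - 1241\right) = - 34 \left(\frac{491 + 668}{-424 + \frac{47477}{39754}} - 1241\right) = - 34 \left(\frac{1159}{- \frac{16808219}{39754}} - 1241\right) = - 34 \left(1159 \left(- \frac{39754}{16808219}\right) - 1241\right) = - 34 \left(- \frac{46074886}{16808219} - 1241\right) = \left(-34\right) \left(- \frac{20905074665}{16808219}\right) = \frac{710772538610}{16808219}$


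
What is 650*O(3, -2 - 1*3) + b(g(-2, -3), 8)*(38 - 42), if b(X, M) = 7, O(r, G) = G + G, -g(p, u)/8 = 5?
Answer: -6528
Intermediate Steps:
g(p, u) = -40 (g(p, u) = -8*5 = -40)
O(r, G) = 2*G
650*O(3, -2 - 1*3) + b(g(-2, -3), 8)*(38 - 42) = 650*(2*(-2 - 1*3)) + 7*(38 - 42) = 650*(2*(-2 - 3)) + 7*(-4) = 650*(2*(-5)) - 28 = 650*(-10) - 28 = -6500 - 28 = -6528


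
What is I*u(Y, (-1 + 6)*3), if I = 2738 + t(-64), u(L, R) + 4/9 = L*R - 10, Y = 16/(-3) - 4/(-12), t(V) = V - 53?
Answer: -2015549/9 ≈ -2.2395e+5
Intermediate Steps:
t(V) = -53 + V
Y = -5 (Y = 16*(-1/3) - 4*(-1/12) = -16/3 + 1/3 = -5)
u(L, R) = -94/9 + L*R (u(L, R) = -4/9 + (L*R - 10) = -4/9 + (-10 + L*R) = -94/9 + L*R)
I = 2621 (I = 2738 + (-53 - 64) = 2738 - 117 = 2621)
I*u(Y, (-1 + 6)*3) = 2621*(-94/9 - 5*(-1 + 6)*3) = 2621*(-94/9 - 25*3) = 2621*(-94/9 - 5*15) = 2621*(-94/9 - 75) = 2621*(-769/9) = -2015549/9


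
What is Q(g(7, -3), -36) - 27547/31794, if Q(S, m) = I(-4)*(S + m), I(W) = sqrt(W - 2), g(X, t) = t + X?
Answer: -27547/31794 - 32*I*sqrt(6) ≈ -0.86642 - 78.384*I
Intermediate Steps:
g(X, t) = X + t
I(W) = sqrt(-2 + W)
Q(S, m) = I*sqrt(6)*(S + m) (Q(S, m) = sqrt(-2 - 4)*(S + m) = sqrt(-6)*(S + m) = (I*sqrt(6))*(S + m) = I*sqrt(6)*(S + m))
Q(g(7, -3), -36) - 27547/31794 = I*sqrt(6)*((7 - 3) - 36) - 27547/31794 = I*sqrt(6)*(4 - 36) - 27547/31794 = I*sqrt(6)*(-32) - 1*27547/31794 = -32*I*sqrt(6) - 27547/31794 = -27547/31794 - 32*I*sqrt(6)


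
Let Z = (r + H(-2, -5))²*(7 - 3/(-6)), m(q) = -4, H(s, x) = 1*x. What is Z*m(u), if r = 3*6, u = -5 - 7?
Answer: -5070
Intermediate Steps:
H(s, x) = x
u = -12
r = 18
Z = 2535/2 (Z = (18 - 5)²*(7 - 3/(-6)) = 13²*(7 - 3*(-⅙)) = 169*(7 + ½) = 169*(15/2) = 2535/2 ≈ 1267.5)
Z*m(u) = (2535/2)*(-4) = -5070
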